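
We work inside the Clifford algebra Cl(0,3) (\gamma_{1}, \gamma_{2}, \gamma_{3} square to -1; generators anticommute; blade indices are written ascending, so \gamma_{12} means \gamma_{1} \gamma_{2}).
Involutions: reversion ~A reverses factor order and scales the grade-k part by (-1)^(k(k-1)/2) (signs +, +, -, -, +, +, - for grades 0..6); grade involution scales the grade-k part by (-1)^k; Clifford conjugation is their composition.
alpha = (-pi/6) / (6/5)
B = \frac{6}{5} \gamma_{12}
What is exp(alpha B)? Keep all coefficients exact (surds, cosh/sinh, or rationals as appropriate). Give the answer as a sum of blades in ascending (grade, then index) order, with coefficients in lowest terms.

B^2 = (\frac{6}{5})^2*(\gamma_{12})^2 = \frac{36}{25}*(-1) = -\frac{36}{25} (a basis 2-blade squares to minus the product of its generators' squares).
B^2 = -\frac{36}{25} — the series telescopes trigonometrically here: l = \frac{6}{5}, alpha*l = - \frac{\pi}{6}, so exp(alpha B) = cos(- \frac{\pi}{6}) + (sin(- \frac{\pi}{6})/(\frac{6}{5}))*B = \frac{\sqrt{3}}{2} + (- \frac{5}{12})*B.
Answer: \frac{\sqrt{3}}{2} - \frac{1}{2} \gamma_{12}


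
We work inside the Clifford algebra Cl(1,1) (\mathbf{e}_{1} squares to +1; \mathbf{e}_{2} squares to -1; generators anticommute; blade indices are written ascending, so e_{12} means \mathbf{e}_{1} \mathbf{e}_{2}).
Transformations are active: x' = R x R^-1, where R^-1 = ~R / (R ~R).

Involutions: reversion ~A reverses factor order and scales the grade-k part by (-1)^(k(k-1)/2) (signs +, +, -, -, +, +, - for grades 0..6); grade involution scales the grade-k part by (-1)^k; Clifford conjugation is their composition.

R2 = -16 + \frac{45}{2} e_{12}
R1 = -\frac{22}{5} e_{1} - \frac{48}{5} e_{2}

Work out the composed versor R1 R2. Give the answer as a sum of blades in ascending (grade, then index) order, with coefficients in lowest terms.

Distribute over the terms of R1 (each basis-blade product reordered to ascending indices, repeated generators contracted through their squares):
(-\frac{22}{5} e_{1}) R2 = \frac{352}{5} e_{1} - 99 e_{2}
(-\frac{48}{5} e_{2}) R2 = -216 e_{1} + \frac{768}{5} e_{2}
Summing the partial products and collecting blades:
Answer: -\frac{728}{5} e_{1} + \frac{273}{5} e_{2}


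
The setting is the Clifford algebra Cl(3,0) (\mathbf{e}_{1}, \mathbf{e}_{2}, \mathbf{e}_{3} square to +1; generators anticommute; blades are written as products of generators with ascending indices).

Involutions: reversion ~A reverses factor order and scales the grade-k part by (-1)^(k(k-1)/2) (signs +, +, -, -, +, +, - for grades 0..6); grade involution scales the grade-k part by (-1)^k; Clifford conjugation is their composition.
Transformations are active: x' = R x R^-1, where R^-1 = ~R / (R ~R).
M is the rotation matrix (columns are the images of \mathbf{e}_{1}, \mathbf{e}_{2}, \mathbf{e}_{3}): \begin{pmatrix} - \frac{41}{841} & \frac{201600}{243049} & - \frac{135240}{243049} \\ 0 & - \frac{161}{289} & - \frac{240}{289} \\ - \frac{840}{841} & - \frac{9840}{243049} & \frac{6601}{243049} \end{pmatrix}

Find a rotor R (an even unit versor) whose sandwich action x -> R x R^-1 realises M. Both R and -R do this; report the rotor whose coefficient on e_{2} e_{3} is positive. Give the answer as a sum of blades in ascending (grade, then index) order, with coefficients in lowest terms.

Method: write R = a + b12*e_{1} e_{2} + b13*e_{1} e_{3} + b23*e_{2} e_{3} with a^2 + b12^2 + b13^2 + b23^2 = 1 (so R^-1 = ~R). Expanding the columns R e_j ~R gives tr M = 4a^2 - 1 and, from the antisymmetric part, M21 - M12 = -4a*b12, M13 - M31 = 4a*b13, M32 - M23 = -4a*b23.
Here tr M = -\frac{140649}{243049}, so a^2 = (1 + tr M)/4 = \frac{25600}{243049} and a = ±\frac{160}{493}. Taking a = \frac{160}{493}: M21 - M12 = -\frac{201600}{243049}, M13 - M31 = \frac{107520}{243049}, M32 - M23 = \frac{192000}{243049}, giving b12 = \frac{315}{493}, b13 = \frac{168}{493}, b23 = -\frac{300}{493}, i.e. R = \frac{160}{493} + \frac{315}{493} e_{1} e_{2} + \frac{168}{493} e_{1} e_{3} - \frac{300}{493} e_{2} e_{3}.
Its e_{2} e_{3} coefficient is negative, so report the other preimage -R.
Answer: -\frac{160}{493} - \frac{315}{493} e_{1} e_{2} - \frac{168}{493} e_{1} e_{3} + \frac{300}{493} e_{2} e_{3}. Why the constraint matters: R and -R act identically through the sandwich — M has trace -\frac{140649}{243049} either way — so only the sign condition on e_{2} e_{3} picks one of the two preimages.


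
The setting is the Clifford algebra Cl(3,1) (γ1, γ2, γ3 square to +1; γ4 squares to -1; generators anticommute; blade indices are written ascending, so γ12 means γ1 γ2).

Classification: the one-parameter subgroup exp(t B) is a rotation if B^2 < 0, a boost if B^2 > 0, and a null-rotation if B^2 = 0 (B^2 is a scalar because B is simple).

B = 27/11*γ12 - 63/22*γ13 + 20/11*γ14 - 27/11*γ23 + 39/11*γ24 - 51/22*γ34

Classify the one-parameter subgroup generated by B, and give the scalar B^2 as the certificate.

B^2 term by term: the squares give (27/11)^2*(γ12)^2 + (-63/22)^2*(γ13)^2 + (20/11)^2*(γ14)^2 + (-27/11)^2*(γ23)^2 + (39/11)^2*(γ24)^2 + (-51/22)^2*(γ34)^2 = 729/121*(-1) + 3969/484*(-1) + 400/121*(+1) + 729/121*(-1) + 1521/121*(+1) + 2601/484*(+1) = 1 (each basis 2-blade squares to minus the product of its generators' squares); cross terms between blades sharing an index anticommute and cancel; the commuting (index-disjoint) pairs give grade-4 terms 2*c*c'*(blade product), which cancel blade by blade — γ1234: -1377/121 + 2457/121 - 1080/121 = 0 — confirming B is simple. So B^2 = 1.
Answer: boost, certificate B^2 = 1. Why this suffices: the scalar 1 survives any versor conjugation, so its sign alone determines the class however B is presented.


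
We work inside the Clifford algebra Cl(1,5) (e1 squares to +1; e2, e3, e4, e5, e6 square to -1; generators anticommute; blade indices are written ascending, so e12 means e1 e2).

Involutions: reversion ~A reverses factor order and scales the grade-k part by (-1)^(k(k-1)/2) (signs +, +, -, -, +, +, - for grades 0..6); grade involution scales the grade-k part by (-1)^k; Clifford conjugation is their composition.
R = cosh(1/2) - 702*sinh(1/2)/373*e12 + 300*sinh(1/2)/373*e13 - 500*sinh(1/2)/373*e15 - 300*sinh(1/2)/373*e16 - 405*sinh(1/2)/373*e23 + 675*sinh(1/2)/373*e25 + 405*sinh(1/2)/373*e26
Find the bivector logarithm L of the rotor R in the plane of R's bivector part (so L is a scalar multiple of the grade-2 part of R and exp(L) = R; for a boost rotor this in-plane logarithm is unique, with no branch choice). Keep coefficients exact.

The scalar part of R is cosh(1/2), giving the rapidity magnitude (cosh is even); the bivector part supplies orientation, its quotient by sinh of the rapidity is the plane, and L = rapidity * plane — unique in that plane, since flipping both signs leaves L unchanged.
Concretely: cosh(rapidity) = cosh(1/2) gives rapidity = ±1/2, and since rapidity/sinh(rapidity) is even the sign is immaterial: L = (rapidity/sinh(rapidity)) * <R>_2 = (1/(2*sinh(1/2))) * <R>_2.
Answer: -351/373*e12 + 150/373*e13 - 250/373*e15 - 150/373*e16 - 405/746*e23 + 675/746*e25 + 405/746*e26


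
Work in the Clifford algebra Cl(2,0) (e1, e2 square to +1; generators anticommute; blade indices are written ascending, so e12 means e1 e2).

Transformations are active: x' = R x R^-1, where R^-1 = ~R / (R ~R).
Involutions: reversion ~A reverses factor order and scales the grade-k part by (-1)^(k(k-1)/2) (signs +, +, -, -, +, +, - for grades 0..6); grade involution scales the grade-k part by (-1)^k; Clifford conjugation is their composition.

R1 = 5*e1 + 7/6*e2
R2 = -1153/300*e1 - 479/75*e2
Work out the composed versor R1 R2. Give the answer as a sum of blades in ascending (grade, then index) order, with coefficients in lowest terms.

Distribute over the terms of R1 (each basis-blade product reordered to ascending indices, repeated generators contracted through their squares):
(5*e1) R2 = -1153/60 - 479/15*e12
(7/6*e2) R2 = -3353/450 + 8071/1800*e12
Summing the partial products and collecting blades:
Answer: -24001/900 - 49409/1800*e12


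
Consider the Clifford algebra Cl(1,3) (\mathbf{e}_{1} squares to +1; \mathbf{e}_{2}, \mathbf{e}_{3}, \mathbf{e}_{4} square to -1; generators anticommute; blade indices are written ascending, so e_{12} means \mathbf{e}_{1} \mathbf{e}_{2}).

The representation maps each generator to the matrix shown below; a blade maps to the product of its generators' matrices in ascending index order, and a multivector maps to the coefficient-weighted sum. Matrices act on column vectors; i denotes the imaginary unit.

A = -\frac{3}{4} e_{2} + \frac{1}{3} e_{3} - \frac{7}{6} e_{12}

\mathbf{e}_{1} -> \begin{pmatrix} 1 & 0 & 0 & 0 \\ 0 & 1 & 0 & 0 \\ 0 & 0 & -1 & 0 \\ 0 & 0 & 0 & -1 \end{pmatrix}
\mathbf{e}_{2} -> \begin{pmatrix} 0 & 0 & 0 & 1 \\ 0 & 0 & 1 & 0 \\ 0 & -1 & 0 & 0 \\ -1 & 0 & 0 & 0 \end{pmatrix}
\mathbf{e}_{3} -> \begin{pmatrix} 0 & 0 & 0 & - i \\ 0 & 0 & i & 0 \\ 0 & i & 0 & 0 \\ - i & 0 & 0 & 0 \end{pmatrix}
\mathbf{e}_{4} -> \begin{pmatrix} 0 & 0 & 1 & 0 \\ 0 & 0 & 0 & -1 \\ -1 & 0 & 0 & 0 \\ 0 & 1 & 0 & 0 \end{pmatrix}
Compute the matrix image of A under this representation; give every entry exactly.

Bivector images (products of the table entries): rho(e_{12}) = rho(\mathbf{e}_{1})rho(\mathbf{e}_{2}) = \begin{pmatrix} 0 & 0 & 0 & 1 \\ 0 & 0 & 1 & 0 \\ 0 & 1 & 0 & 0 \\ 1 & 0 & 0 & 0 \end{pmatrix}.
M = (-\frac{3}{4})*rho(e_{2}) + (\frac{1}{3})*rho(e_{3}) + (-\frac{7}{6})*rho(e_{12}), summed entrywise:
Answer: \begin{pmatrix} 0 & 0 & 0 & - \frac{23}{12} - \frac{i}{3} \\ 0 & 0 & - \frac{23}{12} + \frac{i}{3} & 0 \\ 0 & - \frac{5}{12} + \frac{i}{3} & 0 & 0 \\ - \frac{5}{12} - \frac{i}{3} & 0 & 0 & 0 \end{pmatrix}


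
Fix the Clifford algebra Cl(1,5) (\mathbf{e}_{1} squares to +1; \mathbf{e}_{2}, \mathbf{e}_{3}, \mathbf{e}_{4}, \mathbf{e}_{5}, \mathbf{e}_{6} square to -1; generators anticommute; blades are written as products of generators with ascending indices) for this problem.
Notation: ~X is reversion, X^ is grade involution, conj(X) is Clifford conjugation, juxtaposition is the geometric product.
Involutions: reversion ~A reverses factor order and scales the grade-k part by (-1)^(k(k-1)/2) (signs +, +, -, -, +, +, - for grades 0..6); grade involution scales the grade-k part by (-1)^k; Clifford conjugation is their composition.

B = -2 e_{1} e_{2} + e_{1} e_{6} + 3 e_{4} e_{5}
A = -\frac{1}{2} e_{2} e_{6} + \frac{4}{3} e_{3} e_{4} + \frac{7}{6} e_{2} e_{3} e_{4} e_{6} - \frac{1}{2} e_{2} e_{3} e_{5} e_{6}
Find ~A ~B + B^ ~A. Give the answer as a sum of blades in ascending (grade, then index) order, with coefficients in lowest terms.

first term: \frac{1}{2} e_{1} e_{2} + e_{1} e_{6} - 4 e_{3} e_{5} - \frac{3}{2} e_{1} e_{2} e_{3} e_{4} - \frac{1}{2} e_{1} e_{2} e_{3} e_{5} + \frac{11}{3} e_{1} e_{3} e_{4} e_{6} - e_{1} e_{3} e_{5} e_{6} + \frac{3}{2} e_{2} e_{3} e_{4} e_{6} + \frac{7}{2} e_{2} e_{3} e_{5} e_{6} - \frac{3}{2} e_{2} e_{4} e_{5} e_{6}
second term: \frac{1}{2} e_{1} e_{2} + e_{1} e_{6} - 4 e_{3} e_{5} + \frac{23}{6} e_{1} e_{2} e_{3} e_{4} - \frac{1}{2} e_{1} e_{2} e_{3} e_{5} + e_{1} e_{3} e_{4} e_{6} - e_{1} e_{3} e_{5} e_{6} + \frac{3}{2} e_{2} e_{3} e_{4} e_{6} + \frac{7}{2} e_{2} e_{3} e_{5} e_{6} + \frac{3}{2} e_{2} e_{4} e_{5} e_{6}
Answer: e_{1} e_{2} + 2 e_{1} e_{6} - 8 e_{3} e_{5} + \frac{7}{3} e_{1} e_{2} e_{3} e_{4} - e_{1} e_{2} e_{3} e_{5} + \frac{14}{3} e_{1} e_{3} e_{4} e_{6} - 2 e_{1} e_{3} e_{5} e_{6} + 3 e_{2} e_{3} e_{4} e_{6} + 7 e_{2} e_{3} e_{5} e_{6}


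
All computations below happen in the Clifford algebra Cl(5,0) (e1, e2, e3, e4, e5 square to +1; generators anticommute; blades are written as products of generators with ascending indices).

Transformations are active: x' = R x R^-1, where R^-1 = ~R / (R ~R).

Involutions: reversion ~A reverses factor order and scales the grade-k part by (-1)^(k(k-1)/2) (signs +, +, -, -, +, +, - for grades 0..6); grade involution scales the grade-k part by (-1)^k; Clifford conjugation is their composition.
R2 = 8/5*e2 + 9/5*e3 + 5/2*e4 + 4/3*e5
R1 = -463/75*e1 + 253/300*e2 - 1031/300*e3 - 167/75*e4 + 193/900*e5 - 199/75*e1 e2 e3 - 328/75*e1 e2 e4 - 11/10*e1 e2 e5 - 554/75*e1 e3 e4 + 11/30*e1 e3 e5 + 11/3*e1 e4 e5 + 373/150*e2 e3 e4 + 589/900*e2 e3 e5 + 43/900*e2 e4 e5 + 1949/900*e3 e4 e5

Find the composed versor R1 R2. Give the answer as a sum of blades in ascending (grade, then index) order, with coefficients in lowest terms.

Distribute over the terms of R2 (each basis-blade product reordered to ascending indices, repeated generators contracted through their squares):
R1 (8/5*e2) = 506/375 - 3704/375*e1 e2 + 1592/375*e1 e3 + 2624/375*e1 e4 + 44/25*e1 e5 + 2062/375*e2 e3 + 1336/375*e2 e4 - 386/1125*e2 e5 + 1492/375*e3 e4 + 1178/1125*e3 e5 + 86/1125*e4 e5 - 4432/375*e1 e2 e3 e4 + 44/75*e1 e2 e3 e5 + 88/15*e1 e2 e4 e5 - 3898/1125*e2 e3 e4 e5
R1 (9/5*e3) = -3093/500 - 597/125*e1 e2 - 1389/125*e1 e3 + 1662/125*e1 e4 - 33/50*e1 e5 + 759/500*e2 e3 - 1119/250*e2 e4 - 589/500*e2 e5 + 501/125*e3 e4 - 193/500*e3 e5 + 1949/500*e4 e5 + 984/125*e1 e2 e3 e4 + 99/50*e1 e2 e3 e5 + 33/5*e1 e3 e4 e5 + 43/500*e2 e3 e4 e5
R1 (5/2*e4) = -167/30 - 164/15*e1 e2 - 277/15*e1 e3 - 463/30*e1 e4 - 55/6*e1 e5 + 373/60*e2 e3 + 253/120*e2 e4 - 43/360*e2 e5 - 1031/120*e3 e4 - 1949/360*e3 e5 - 193/360*e4 e5 - 199/30*e1 e2 e3 e4 + 11/4*e1 e2 e4 e5 - 11/12*e1 e3 e4 e5 - 589/360*e2 e3 e4 e5
R1 (4/3*e5) = 193/675 - 22/15*e1 e2 + 22/45*e1 e3 + 44/9*e1 e4 - 1852/225*e1 e5 + 589/675*e2 e3 + 43/675*e2 e4 + 253/225*e2 e5 + 1949/675*e3 e4 - 1031/225*e3 e5 - 668/225*e4 e5 - 796/225*e1 e2 e3 e5 - 1312/225*e1 e2 e4 e5 - 2216/225*e1 e3 e4 e5 + 746/225*e2 e3 e4 e5
Summing the partial products and collecting blades:
Answer: -27317/2700 - 2029/75*e1 e2 - 1118/45*e1 e3 + 4387/450*e1 e4 - 3667/225*e1 e5 + 19043/1350*e2 e3 + 6797/5400*e2 e4 - 929/1800*e2 e5 + 493/216*e3 e4 - 1867/200*e3 e5 + 169/360*e4 e5 - 529/50*e1 e2 e3 e4 - 437/450*e1 e2 e3 e5 + 2507/900*e1 e2 e4 e5 - 3749/900*e1 e3 e4 e5 - 3059/1800*e2 e3 e4 e5


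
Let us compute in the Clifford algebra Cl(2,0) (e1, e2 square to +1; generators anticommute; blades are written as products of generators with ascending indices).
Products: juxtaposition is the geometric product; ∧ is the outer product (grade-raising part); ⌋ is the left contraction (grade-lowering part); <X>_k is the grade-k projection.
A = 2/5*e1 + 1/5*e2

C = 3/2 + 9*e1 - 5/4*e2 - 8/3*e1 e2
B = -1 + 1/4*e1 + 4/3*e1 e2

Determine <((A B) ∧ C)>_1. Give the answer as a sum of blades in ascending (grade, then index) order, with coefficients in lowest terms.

step 1: 1/10 - 2/3*e1 + 1/3*e2 - 1/20*e1 e2
step 2: 3/20 - 1/10*e1 + 3/8*e2 - 301/120*e1 e2
step 3: -1/10*e1 + 3/8*e2
Answer: -1/10*e1 + 3/8*e2


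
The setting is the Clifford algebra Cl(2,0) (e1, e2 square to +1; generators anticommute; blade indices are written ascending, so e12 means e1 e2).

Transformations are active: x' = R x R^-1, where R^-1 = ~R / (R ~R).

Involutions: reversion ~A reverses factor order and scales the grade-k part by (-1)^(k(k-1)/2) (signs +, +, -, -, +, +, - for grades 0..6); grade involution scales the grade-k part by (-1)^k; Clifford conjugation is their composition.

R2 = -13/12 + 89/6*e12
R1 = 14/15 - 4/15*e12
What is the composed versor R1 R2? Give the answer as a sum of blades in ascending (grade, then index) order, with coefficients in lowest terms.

Distribute over the terms of R1 (each basis-blade product reordered to ascending indices, repeated generators contracted through their squares):
(14/15) R2 = -91/90 + 623/45*e12
(-4/15*e12) R2 = 178/45 + 13/45*e12
Summing the partial products and collecting blades:
Answer: 53/18 + 212/15*e12


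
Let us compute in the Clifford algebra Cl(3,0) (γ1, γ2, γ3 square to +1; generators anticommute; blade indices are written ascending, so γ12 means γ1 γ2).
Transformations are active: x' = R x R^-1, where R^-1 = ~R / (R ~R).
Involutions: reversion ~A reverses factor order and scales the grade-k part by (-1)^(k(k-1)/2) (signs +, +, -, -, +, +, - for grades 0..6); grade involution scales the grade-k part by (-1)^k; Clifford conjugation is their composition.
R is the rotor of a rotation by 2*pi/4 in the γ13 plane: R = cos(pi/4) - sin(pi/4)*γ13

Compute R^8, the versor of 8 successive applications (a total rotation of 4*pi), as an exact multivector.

Because a rotor carries half the rotation angle, composing 8 copies of this γ13-plane rotor multiplies the phase: 8*(pi/4) = 2*pi, hence R^8 = cos(2*pi) - sin(2*pi)*γ13.
cos(2*pi) = 1 and sin(2*pi) = 0, so R^8 = 1. The total rotation 4*pi is 2 full turns, so every vector returns to itself, yet the rotor is +1, back on the identity sheet (an even number of 2*pi turns).
Answer: 1


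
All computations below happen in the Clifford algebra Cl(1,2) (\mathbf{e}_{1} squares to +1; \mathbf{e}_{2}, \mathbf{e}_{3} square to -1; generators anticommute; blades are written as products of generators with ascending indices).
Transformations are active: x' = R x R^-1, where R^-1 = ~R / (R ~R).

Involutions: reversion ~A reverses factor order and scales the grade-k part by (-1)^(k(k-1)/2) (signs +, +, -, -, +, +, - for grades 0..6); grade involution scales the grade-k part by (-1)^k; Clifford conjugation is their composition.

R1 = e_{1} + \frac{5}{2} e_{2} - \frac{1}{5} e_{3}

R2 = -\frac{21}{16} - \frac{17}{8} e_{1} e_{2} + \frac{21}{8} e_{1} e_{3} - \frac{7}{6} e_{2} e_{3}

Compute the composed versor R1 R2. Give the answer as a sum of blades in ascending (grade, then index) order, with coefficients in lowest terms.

Distribute over the terms of R1 (each basis-blade product reordered to ascending indices, repeated generators contracted through their squares):
(e_{1}) R2 = -\frac{21}{16} e_{1} - \frac{17}{8} e_{2} + \frac{21}{8} e_{3} - \frac{7}{6} e_{1} e_{2} e_{3}
(\frac{5}{2} e_{2}) R2 = -\frac{85}{16} e_{1} - \frac{105}{32} e_{2} + \frac{35}{12} e_{3} - \frac{105}{16} e_{1} e_{2} e_{3}
(-\frac{1}{5} e_{3}) R2 = -\frac{21}{40} e_{1} + \frac{7}{30} e_{2} + \frac{21}{80} e_{3} + \frac{17}{40} e_{1} e_{2} e_{3}
Summing the partial products and collecting blades:
Answer: -\frac{143}{20} e_{1} - \frac{2483}{480} e_{2} + \frac{1393}{240} e_{3} - \frac{1753}{240} e_{1} e_{2} e_{3}


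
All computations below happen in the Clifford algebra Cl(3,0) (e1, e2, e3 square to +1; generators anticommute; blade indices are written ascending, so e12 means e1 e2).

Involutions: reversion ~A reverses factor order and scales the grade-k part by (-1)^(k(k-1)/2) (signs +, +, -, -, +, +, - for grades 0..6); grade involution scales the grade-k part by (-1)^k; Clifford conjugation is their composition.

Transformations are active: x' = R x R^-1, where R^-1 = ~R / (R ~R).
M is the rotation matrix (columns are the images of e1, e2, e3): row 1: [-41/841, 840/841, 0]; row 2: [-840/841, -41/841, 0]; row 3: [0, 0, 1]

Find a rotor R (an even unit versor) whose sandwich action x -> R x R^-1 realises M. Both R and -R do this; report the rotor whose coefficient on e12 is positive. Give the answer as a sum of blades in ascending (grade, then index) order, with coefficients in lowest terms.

Method: write R = a + b12*e12 + b13*e13 + b23*e23 with a^2 + b12^2 + b13^2 + b23^2 = 1 (so R^-1 = ~R). Expanding the columns R e_j ~R gives tr M = 4a^2 - 1 and, from the antisymmetric part, M21 - M12 = -4a*b12, M13 - M31 = 4a*b13, M32 - M23 = -4a*b23.
Here tr M = 759/841, so a^2 = (1 + tr M)/4 = 400/841 and a = ±20/29. Taking a = 20/29: M21 - M12 = -1680/841, M13 - M31 = 0, M32 - M23 = 0, giving b12 = 21/29, b13 = 0, b23 = 0, i.e. R = 20/29 + 21/29*e12.
Its e12 coefficient is already positive.
Answer: 20/29 + 21/29*e12. Why the constraint matters: R and -R act identically through the sandwich — M has trace 759/841 either way — so only the sign condition on e12 picks one of the two preimages.


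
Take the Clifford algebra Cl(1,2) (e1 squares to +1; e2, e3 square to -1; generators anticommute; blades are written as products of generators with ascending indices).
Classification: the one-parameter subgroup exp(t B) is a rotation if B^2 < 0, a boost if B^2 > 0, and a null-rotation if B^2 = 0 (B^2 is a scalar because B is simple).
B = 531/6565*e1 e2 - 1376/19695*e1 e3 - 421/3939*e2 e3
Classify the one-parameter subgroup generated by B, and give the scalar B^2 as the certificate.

B^2 term by term: the squares give (531/6565)^2*(e1 e2)^2 + (-1376/19695)^2*(e1 e3)^2 + (-421/3939)^2*(e2 e3)^2 = 281961/43099225*(+1) + 1893376/387893025*(+1) + 177241/15515721*(-1) = 0 (each basis 2-blade squares to minus the product of its generators' squares); cross terms between blades sharing an index anticommute and cancel. So B^2 = 0.
Answer: null-rotation, certificate B^2 = 0. The scalar 0 is the complete invariant here: its sign names the subgroup type.


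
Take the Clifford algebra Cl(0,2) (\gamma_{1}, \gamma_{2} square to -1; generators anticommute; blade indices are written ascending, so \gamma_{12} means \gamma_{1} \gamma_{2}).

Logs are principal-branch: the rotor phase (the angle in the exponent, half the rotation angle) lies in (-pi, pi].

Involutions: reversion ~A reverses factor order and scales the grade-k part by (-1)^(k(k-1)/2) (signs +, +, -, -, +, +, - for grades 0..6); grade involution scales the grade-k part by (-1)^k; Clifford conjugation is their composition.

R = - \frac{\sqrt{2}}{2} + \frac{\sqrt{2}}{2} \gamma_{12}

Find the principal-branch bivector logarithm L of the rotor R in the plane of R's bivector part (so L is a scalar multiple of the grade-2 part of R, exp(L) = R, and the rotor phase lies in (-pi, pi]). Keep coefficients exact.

The scalar part of R is - \frac{\sqrt{2}}{2}, which pins the rotor phase on the principal branch; dividing the bivector part by the sine of that phase recovers the unit plane, and L is the phase times that plane.
Concretely: cos(phase) = - \frac{\sqrt{2}}{2} gives phase = ±\frac{3 \pi}{4}, and since phase/sin(phase) is even the sign is immaterial: L = (phase/sin(phase)) * <R>_2 = (\frac{3 \sqrt{2} \pi}{4}) * <R>_2.
Answer: \frac{3 \pi}{4} \gamma_{12}


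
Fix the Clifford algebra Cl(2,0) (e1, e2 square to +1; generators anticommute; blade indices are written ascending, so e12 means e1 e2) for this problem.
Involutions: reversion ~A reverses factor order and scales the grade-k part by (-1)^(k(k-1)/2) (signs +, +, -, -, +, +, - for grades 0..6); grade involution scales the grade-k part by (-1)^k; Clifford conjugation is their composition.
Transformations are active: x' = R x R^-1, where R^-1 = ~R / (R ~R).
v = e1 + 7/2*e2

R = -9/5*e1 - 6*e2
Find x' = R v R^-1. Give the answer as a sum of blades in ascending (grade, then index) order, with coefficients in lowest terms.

~R = -9/5*e1 - 6*e2, and R ~R = 981/25, so R^-1 = ~R / (981/25).
R v = -114/5 - 3/10*e12
Answer: 119/109*e1 + 757/218*e2


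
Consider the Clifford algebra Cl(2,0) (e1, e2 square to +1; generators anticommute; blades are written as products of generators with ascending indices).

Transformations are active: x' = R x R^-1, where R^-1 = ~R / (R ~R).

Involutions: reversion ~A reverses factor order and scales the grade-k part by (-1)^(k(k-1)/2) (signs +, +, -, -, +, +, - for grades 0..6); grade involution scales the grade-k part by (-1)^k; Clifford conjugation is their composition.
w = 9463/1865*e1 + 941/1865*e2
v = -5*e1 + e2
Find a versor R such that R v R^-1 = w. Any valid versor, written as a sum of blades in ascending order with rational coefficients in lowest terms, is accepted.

Sketch: the shared square 26 makes R = v + w = 138/1865*e1 + 2806/1865*e2 the natural versor; its sandwich fixes that direction, negates (v - w)/2, and sends v to w.
Answer: 138/1865*e1 + 2806/1865*e2


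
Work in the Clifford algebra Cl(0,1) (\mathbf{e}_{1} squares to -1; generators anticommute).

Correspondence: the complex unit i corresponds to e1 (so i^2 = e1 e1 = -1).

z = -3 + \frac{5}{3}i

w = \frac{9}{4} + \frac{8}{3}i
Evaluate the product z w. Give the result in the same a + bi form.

In blades: z = -3 + \frac{5}{3} e_{1}, w = \frac{9}{4} + \frac{8}{3} e_{1}.
Distribute z over w term by term (generator squares from the signature, products reordered to ascending indices): (-3)*w = -\frac{27}{4} - 8 e_{1}; (\frac{5}{3} e_{1})*w = -\frac{40}{9} + \frac{15}{4} e_{1}.
Sum: -\frac{403}{36} - \frac{17}{4} e_{1}; translating back through the correspondence:
Answer: -\frac{403}{36} - \frac{17}{4}i


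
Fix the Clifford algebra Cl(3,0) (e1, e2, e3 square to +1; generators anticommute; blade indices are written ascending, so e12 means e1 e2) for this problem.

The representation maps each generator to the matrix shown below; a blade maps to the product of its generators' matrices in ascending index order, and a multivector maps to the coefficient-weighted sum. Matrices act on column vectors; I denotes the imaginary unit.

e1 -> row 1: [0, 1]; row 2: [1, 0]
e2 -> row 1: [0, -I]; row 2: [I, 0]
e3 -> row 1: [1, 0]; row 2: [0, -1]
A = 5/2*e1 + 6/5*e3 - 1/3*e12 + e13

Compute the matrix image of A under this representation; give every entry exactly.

Bivector images (products of the table entries): rho(e12) = rho(e1)rho(e2) = row 1: [I, 0]; row 2: [0, -I]; rho(e13) = rho(e1)rho(e3) = row 1: [0, -1]; row 2: [1, 0].
M = (5/2)*rho(e1) + (6/5)*rho(e3) + (-1/3)*rho(e12) + (1)*rho(e13), summed entrywise:
Answer: row 1: [6/5 - I/3, 3/2]; row 2: [7/2, -6/5 + I/3]


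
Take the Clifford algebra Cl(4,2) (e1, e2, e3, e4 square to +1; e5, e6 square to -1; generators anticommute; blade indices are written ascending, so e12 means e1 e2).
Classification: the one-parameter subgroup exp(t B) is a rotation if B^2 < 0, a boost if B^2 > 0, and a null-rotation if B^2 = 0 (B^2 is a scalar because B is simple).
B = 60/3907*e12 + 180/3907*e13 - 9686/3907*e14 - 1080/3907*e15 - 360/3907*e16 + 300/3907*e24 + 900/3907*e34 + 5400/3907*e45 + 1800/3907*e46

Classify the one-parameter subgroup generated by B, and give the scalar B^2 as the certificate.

B^2 term by term: the squares give (60/3907)^2*(e12)^2 + (180/3907)^2*(e13)^2 + (-9686/3907)^2*(e14)^2 + (-1080/3907)^2*(e15)^2 + (-360/3907)^2*(e16)^2 + (300/3907)^2*(e24)^2 + (900/3907)^2*(e34)^2 + (5400/3907)^2*(e45)^2 + (1800/3907)^2*(e46)^2 = 3600/15264649*(-1) + 32400/15264649*(-1) + 93818596/15264649*(-1) + 1166400/15264649*(+1) + 129600/15264649*(+1) + 90000/15264649*(-1) + 810000/15264649*(-1) + 29160000/15264649*(+1) + 3240000/15264649*(+1) = -4 (each basis 2-blade squares to minus the product of its generators' squares); cross terms between blades sharing an index anticommute and cancel; the commuting (index-disjoint) pairs give grade-4 terms 2*c*c'*(blade product), which cancel blade by blade — e1234: 108000/15264649 - 108000/15264649 = 0; e1245: 648000/15264649 - 648000/15264649 = 0; e1246: 216000/15264649 - 216000/15264649 = 0; e1345: 1944000/15264649 - 1944000/15264649 = 0; e1346: 648000/15264649 - 648000/15264649 = 0; e1456: 3888000/15264649 - 3888000/15264649 = 0 — confirming B is simple. So B^2 = -4.
Answer: rotation, certificate B^2 = -4. One invariant decides it: the square -4 survives every conjugation, and its sign is exactly the classification.


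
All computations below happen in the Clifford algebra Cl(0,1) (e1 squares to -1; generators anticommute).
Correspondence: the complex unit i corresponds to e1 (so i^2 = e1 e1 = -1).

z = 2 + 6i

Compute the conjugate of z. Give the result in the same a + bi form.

In blades: z = 2 + 6*e1.
Conjugation here is Clifford conjugation: the scalar is fixed and the grade-1 and grade-2 blades all flip sign, giving 2 - 6*e1; translating back:
Answer: 2 - 6i


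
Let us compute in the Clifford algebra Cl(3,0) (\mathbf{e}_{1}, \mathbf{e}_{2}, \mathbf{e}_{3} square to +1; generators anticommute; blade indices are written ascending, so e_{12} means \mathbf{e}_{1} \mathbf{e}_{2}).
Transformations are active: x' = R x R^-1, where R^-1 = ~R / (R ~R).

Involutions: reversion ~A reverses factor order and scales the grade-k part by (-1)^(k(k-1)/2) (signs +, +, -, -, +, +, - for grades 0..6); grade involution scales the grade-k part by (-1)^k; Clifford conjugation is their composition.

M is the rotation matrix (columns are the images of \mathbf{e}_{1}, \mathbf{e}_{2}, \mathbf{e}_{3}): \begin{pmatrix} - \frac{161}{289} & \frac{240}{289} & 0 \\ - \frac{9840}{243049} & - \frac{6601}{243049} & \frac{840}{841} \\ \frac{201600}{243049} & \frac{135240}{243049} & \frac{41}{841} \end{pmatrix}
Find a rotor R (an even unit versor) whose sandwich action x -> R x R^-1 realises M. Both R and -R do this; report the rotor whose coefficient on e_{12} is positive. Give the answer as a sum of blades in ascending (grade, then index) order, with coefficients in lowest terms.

Method: write R = a + b12*e_{12} + b13*e_{13} + b23*e_{23} with a^2 + b12^2 + b13^2 + b23^2 = 1 (so R^-1 = ~R). Expanding the columns R e_j ~R gives tr M = 4a^2 - 1 and, from the antisymmetric part, M21 - M12 = -4a*b12, M13 - M31 = 4a*b13, M32 - M23 = -4a*b23.
Here tr M = -\frac{130153}{243049}, so a^2 = (1 + tr M)/4 = \frac{28224}{243049} and a = ±\frac{168}{493}. Taking a = \frac{168}{493}: M21 - M12 = -\frac{211680}{243049}, M13 - M31 = -\frac{201600}{243049}, M32 - M23 = -\frac{107520}{243049}, giving b12 = \frac{315}{493}, b13 = -\frac{300}{493}, b23 = \frac{160}{493}, i.e. R = \frac{168}{493} + \frac{315}{493} e_{12} - \frac{300}{493} e_{13} + \frac{160}{493} e_{23}.
Its e_{12} coefficient is already positive.
Answer: \frac{168}{493} + \frac{315}{493} e_{12} - \frac{300}{493} e_{13} + \frac{160}{493} e_{23}. Recall the cover is two-to-one: with M of trace -\frac{130153}{243049}, both preimages act alike, and the stated e_{12} sign chooses the sheet.


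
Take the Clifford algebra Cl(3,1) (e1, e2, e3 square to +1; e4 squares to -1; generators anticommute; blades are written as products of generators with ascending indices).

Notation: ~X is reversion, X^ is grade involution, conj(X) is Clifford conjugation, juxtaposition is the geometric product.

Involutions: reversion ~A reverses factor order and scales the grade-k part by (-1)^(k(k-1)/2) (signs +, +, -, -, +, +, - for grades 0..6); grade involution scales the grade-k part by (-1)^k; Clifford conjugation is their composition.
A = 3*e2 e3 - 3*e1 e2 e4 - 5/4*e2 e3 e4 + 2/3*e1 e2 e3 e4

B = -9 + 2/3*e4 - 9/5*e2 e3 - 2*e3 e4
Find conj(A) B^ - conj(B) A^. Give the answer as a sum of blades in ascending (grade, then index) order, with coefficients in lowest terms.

first term: -27/5 + 5/2*e2 - 9/4*e4 - 10/3*e1 e2 + 6/5*e1 e4 + 157/6*e2 e3 + 6*e2 e4 + 58/9*e1 e2 e3 + 27*e1 e2 e4 + 27/5*e1 e3 e4 + 53/4*e2 e3 e4 - 6*e1 e2 e3 e4
second term: -27/5 + 5/2*e2 - 9/4*e4 + 10/3*e1 e2 - 6/5*e1 e4 - 157/6*e2 e3 - 6*e2 e4 - 58/9*e1 e2 e3 - 27*e1 e2 e4 - 27/5*e1 e3 e4 - 53/4*e2 e3 e4 - 6*e1 e2 e3 e4
Answer: -20/3*e1 e2 + 12/5*e1 e4 + 157/3*e2 e3 + 12*e2 e4 + 116/9*e1 e2 e3 + 54*e1 e2 e4 + 54/5*e1 e3 e4 + 53/2*e2 e3 e4


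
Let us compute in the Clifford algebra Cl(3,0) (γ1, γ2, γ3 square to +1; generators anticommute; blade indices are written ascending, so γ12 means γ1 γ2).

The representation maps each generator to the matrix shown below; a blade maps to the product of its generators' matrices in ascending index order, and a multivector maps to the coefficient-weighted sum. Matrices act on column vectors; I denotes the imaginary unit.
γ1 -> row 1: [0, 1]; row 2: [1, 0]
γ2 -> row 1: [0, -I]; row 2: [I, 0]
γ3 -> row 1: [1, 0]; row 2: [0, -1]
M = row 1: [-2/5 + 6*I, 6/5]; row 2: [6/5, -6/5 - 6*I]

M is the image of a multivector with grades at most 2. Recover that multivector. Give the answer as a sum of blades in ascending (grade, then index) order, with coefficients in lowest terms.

Method: 1, rho(γ1), rho(γ2), rho(γ3) form a trace-orthogonal basis of the 2x2 complex matrices (tr(X Y) = 2 if X = Y, else 0), so M = m0*1 + m1*rho(γ1) + m2*rho(γ2) + m3*rho(γ3) with m0 = tr(M)/2 = -4/5, m1 = tr(M rho(γ1))/2 = 6/5, m2 = tr(M rho(γ2))/2 = 0, m3 = tr(M rho(γ3))/2 = 2/5 + 6*I.
Multiplying table entries, the bivector images are rho(γ12) = I*rho(γ3), rho(γ13) = -I*rho(γ2), rho(γ23) = I*rho(γ1); with real blade coefficients the real parts of m0..m3 are the coefficients of 1, γ1, γ2, γ3 and the imaginary parts give the bivectors (γ23: Im m1, γ13: -Im m2, γ12: Im m3).
Answer: -4/5 + 6/5*γ1 + 2/5*γ3 + 6*γ12


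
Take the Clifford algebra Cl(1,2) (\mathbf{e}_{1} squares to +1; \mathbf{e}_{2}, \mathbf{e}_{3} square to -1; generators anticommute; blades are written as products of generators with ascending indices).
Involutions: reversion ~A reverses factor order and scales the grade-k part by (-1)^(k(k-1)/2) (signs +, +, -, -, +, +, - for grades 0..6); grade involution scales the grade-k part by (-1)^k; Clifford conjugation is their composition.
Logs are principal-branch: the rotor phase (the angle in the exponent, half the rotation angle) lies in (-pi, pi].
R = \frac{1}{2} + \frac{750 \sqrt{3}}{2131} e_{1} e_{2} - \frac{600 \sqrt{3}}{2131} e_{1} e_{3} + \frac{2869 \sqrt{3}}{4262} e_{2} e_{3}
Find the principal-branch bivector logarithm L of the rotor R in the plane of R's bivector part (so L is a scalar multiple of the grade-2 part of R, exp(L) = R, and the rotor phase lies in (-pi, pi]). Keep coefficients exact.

The scalar part of R is \frac{1}{2}, so the principal-branch rotor phase is pinned; divide the bivector part by its sine to get the unit plane — L is the phase times that plane.
Concretely: cos(phase) = \frac{1}{2} gives phase = ±\frac{\pi}{3}, and since phase/sin(phase) is even the sign is immaterial: L = (phase/sin(phase)) * <R>_2 = (\frac{2 \sqrt{3} \pi}{9}) * <R>_2.
Answer: \frac{500 \pi}{2131} e_{1} e_{2} - \frac{400 \pi}{2131} e_{1} e_{3} + \frac{2869 \pi}{6393} e_{2} e_{3}


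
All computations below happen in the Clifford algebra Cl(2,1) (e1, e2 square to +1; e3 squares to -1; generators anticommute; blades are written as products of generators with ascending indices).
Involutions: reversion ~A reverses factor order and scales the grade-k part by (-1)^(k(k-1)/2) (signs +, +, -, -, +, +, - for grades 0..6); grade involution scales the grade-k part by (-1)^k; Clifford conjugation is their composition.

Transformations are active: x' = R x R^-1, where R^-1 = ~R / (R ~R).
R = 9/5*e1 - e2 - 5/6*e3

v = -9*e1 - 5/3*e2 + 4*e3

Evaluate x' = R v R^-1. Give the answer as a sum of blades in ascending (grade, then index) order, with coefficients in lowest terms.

~R = 9/5*e1 - e2 - 5/6*e3, and R ~R = 3191/900, so R^-1 = ~R / (3191/900).
R v = -56/5 - 12*e1 e2 - 3/10*e1 e3 - 97/18*e2 e3
Answer: -7569/3191*e1 + 76435/9573*e2 + 4036/3191*e3


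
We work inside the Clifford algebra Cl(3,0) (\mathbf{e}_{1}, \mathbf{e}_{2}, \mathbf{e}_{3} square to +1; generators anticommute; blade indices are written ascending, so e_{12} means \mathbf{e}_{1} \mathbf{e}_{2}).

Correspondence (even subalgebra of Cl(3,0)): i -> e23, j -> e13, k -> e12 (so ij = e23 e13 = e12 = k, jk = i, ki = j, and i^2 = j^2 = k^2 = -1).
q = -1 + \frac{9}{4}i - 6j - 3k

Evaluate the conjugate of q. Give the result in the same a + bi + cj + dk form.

In blades: q = -1 - 3 e_{12} - 6 e_{13} + \frac{9}{4} e_{23}.
Quaternion conjugation is reversion on the even subalgebra: the scalar is fixed and every grade-2 blade flips sign, giving -1 + 3 e_{12} + 6 e_{13} - \frac{9}{4} e_{23}; translating back:
Answer: -1 - \frac{9}{4}i + 6j + 3k


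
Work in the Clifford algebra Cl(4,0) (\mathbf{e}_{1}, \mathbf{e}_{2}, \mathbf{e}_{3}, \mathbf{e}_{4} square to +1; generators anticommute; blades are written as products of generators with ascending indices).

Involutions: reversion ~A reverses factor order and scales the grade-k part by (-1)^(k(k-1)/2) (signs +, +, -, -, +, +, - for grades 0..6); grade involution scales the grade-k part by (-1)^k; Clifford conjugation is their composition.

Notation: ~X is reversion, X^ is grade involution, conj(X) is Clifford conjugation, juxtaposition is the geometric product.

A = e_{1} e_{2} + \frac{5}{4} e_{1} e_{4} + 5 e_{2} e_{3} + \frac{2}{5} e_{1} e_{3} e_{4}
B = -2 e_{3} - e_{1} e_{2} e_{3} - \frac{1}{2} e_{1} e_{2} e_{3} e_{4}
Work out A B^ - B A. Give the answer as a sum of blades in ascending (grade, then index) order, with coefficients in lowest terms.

first term: -5 e_{1} + \frac{51}{5} e_{2} - e_{3} + \frac{17}{10} e_{1} e_{4} + \frac{5}{8} e_{2} e_{3} - \frac{2}{5} e_{2} e_{4} + \frac{1}{2} e_{3} e_{4} + 2 e_{1} e_{2} e_{3} - \frac{5}{2} e_{1} e_{3} e_{4} - \frac{5}{4} e_{2} e_{3} e_{4}
second term: 5 e_{1} + \frac{49}{5} e_{2} + e_{3} + \frac{33}{10} e_{1} e_{4} + \frac{5}{8} e_{2} e_{3} - \frac{2}{5} e_{2} e_{4} + \frac{1}{2} e_{3} e_{4} - 2 e_{1} e_{2} e_{3} + \frac{5}{2} e_{1} e_{3} e_{4} - \frac{5}{4} e_{2} e_{3} e_{4}
Answer: -10 e_{1} + \frac{2}{5} e_{2} - 2 e_{3} - \frac{8}{5} e_{1} e_{4} + 4 e_{1} e_{2} e_{3} - 5 e_{1} e_{3} e_{4}


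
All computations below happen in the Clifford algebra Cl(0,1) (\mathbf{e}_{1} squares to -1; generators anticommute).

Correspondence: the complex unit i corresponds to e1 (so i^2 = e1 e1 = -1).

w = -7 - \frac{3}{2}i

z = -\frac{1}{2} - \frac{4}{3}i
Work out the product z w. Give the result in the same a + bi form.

In blades: z = -\frac{1}{2} - \frac{4}{3} e_{1}, w = -7 - \frac{3}{2} e_{1}.
Distribute z over w term by term (generator squares from the signature, products reordered to ascending indices): (-\frac{1}{2})*w = \frac{7}{2} + \frac{3}{4} e_{1}; (-\frac{4}{3} e_{1})*w = -2 + \frac{28}{3} e_{1}.
Sum: \frac{3}{2} + \frac{121}{12} e_{1}; translating back through the correspondence:
Answer: \frac{3}{2} + \frac{121}{12}i


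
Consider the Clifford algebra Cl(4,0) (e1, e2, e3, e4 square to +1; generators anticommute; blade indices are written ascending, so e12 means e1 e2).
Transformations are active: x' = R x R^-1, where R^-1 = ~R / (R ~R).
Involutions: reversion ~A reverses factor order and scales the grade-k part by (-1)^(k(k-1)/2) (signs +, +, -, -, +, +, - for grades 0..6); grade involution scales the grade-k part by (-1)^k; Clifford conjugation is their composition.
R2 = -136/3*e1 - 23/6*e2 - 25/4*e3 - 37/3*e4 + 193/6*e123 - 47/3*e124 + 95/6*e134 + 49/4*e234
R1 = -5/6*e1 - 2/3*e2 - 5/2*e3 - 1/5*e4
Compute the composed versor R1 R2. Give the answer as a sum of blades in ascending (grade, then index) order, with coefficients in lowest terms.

Distribute over the terms of R1 (each basis-blade product reordered to ascending indices, repeated generators contracted through their squares):
(-5/6*e1) R2 = 340/9 + 115/36*e12 + 125/24*e13 + 185/18*e14 - 965/36*e23 + 235/18*e24 - 475/36*e34 - 245/24*e1234
(-2/3*e2) R2 = 23/9 - 272/9*e12 + 193/9*e13 - 94/9*e14 + 25/6*e23 + 74/9*e24 - 49/6*e34 + 95/9*e1234
(-5/2*e3) R2 = 125/8 - 965/12*e12 - 340/3*e13 + 475/12*e14 - 115/12*e23 + 245/8*e24 + 185/6*e34 + 235/6*e1234
(-1/5*e4) R2 = 37/15 + 47/15*e12 - 19/6*e13 - 136/15*e14 - 49/20*e23 - 23/30*e24 - 5/4*e34 + 193/30*e1234
Summing the partial products and collecting blades:
Answer: 2337/40 - 4694/45*e12 - 6469/72*e13 + 607/20*e14 - 6241/180*e23 + 18409/360*e24 + 74/9*e34 + 16541/360*e1234


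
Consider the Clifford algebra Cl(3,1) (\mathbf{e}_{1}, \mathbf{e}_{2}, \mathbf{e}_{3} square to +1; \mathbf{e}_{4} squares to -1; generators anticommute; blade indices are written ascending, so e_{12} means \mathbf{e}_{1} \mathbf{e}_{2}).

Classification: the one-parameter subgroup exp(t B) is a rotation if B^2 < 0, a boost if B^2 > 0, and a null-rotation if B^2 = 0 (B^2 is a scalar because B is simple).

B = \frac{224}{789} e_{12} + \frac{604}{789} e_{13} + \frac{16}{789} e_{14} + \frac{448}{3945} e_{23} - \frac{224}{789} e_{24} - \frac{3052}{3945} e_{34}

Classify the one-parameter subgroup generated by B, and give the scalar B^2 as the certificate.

B^2 term by term: the squares give (\frac{224}{789})^2*(e_{12})^2 + (\frac{604}{789})^2*(e_{13})^2 + (\frac{16}{789})^2*(e_{14})^2 + (\frac{448}{3945})^2*(e_{23})^2 + (-\frac{224}{789})^2*(e_{24})^2 + (-\frac{3052}{3945})^2*(e_{34})^2 = \frac{50176}{622521}*(-1) + \frac{364816}{622521}*(-1) + \frac{256}{622521}*(+1) + \frac{200704}{15563025}*(-1) + \frac{50176}{622521}*(+1) + \frac{9314704}{15563025}*(+1) = 0 (each basis 2-blade squares to minus the product of its generators' squares); cross terms between blades sharing an index anticommute and cancel; the commuting (index-disjoint) pairs give grade-4 terms 2*c*c'*(blade product), which cancel blade by blade — e_{1234}: -\frac{1367296}{3112605} + \frac{270592}{622521} + \frac{14336}{3112605} = 0 — confirming B is simple. So B^2 = 0.
Answer: null-rotation, certificate B^2 = 0. No conjugation can change B^2 = 0; the sign gives the class.
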